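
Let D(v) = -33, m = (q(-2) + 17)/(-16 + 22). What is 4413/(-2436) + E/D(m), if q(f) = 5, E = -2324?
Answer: 1838545/26796 ≈ 68.613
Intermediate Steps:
m = 11/3 (m = (5 + 17)/(-16 + 22) = 22/6 = 22*(1/6) = 11/3 ≈ 3.6667)
4413/(-2436) + E/D(m) = 4413/(-2436) - 2324/(-33) = 4413*(-1/2436) - 2324*(-1/33) = -1471/812 + 2324/33 = 1838545/26796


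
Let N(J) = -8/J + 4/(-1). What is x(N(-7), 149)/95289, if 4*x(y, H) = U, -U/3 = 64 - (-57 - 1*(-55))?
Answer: -33/63526 ≈ -0.00051947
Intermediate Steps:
N(J) = -4 - 8/J (N(J) = -8/J + 4*(-1) = -8/J - 4 = -4 - 8/J)
U = -198 (U = -3*(64 - (-57 - 1*(-55))) = -3*(64 - (-57 + 55)) = -3*(64 - 1*(-2)) = -3*(64 + 2) = -3*66 = -198)
x(y, H) = -99/2 (x(y, H) = (¼)*(-198) = -99/2)
x(N(-7), 149)/95289 = -99/2/95289 = -99/2*1/95289 = -33/63526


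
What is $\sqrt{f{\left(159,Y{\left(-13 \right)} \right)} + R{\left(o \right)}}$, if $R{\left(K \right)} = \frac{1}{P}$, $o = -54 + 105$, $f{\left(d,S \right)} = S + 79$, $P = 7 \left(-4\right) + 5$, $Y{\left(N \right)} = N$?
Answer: $\frac{\sqrt{34891}}{23} \approx 8.1214$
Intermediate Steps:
$P = -23$ ($P = -28 + 5 = -23$)
$f{\left(d,S \right)} = 79 + S$
$o = 51$
$R{\left(K \right)} = - \frac{1}{23}$ ($R{\left(K \right)} = \frac{1}{-23} = - \frac{1}{23}$)
$\sqrt{f{\left(159,Y{\left(-13 \right)} \right)} + R{\left(o \right)}} = \sqrt{\left(79 - 13\right) - \frac{1}{23}} = \sqrt{66 - \frac{1}{23}} = \sqrt{\frac{1517}{23}} = \frac{\sqrt{34891}}{23}$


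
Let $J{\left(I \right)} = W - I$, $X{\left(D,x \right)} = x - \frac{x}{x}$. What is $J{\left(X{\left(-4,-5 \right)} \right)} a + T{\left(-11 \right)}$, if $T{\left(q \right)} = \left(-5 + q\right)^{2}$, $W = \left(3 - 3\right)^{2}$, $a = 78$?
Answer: $724$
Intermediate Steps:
$X{\left(D,x \right)} = -1 + x$ ($X{\left(D,x \right)} = x - 1 = -1 + x$)
$W = 0$ ($W = 0^{2} = 0$)
$J{\left(I \right)} = - I$ ($J{\left(I \right)} = 0 - I = - I$)
$J{\left(X{\left(-4,-5 \right)} \right)} a + T{\left(-11 \right)} = - (-1 - 5) 78 + \left(-5 - 11\right)^{2} = \left(-1\right) \left(-6\right) 78 + \left(-16\right)^{2} = 6 \cdot 78 + 256 = 468 + 256 = 724$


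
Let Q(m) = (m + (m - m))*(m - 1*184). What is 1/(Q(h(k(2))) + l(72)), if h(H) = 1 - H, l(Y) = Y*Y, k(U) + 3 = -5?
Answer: 1/3609 ≈ 0.00027709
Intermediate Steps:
k(U) = -8 (k(U) = -3 - 5 = -8)
l(Y) = Y**2
Q(m) = m*(-184 + m) (Q(m) = (m + 0)*(m - 184) = m*(-184 + m))
1/(Q(h(k(2))) + l(72)) = 1/((1 - 1*(-8))*(-184 + (1 - 1*(-8))) + 72**2) = 1/((1 + 8)*(-184 + (1 + 8)) + 5184) = 1/(9*(-184 + 9) + 5184) = 1/(9*(-175) + 5184) = 1/(-1575 + 5184) = 1/3609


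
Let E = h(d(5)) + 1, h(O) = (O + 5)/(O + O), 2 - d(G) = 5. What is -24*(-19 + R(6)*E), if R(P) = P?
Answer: 360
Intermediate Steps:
d(G) = -3 (d(G) = 2 - 1*5 = 2 - 5 = -3)
h(O) = (5 + O)/(2*O) (h(O) = (5 + O)/((2*O)) = (5 + O)*(1/(2*O)) = (5 + O)/(2*O))
E = 2/3 (E = (1/2)*(5 - 3)/(-3) + 1 = (1/2)*(-1/3)*2 + 1 = -1/3 + 1 = 2/3 ≈ 0.66667)
-24*(-19 + R(6)*E) = -24*(-19 + 6*(2/3)) = -24*(-19 + 4) = -24*(-15) = 360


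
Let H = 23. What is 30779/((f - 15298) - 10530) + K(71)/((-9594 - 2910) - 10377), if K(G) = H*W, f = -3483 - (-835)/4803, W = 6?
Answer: -161998144001/153389754578 ≈ -1.0561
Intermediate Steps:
f = -16728014/4803 (f = -3483 - (-835)/4803 = -3483 - 1*(-835/4803) = -3483 + 835/4803 = -16728014/4803 ≈ -3482.8)
K(G) = 138 (K(G) = 23*6 = 138)
30779/((f - 15298) - 10530) + K(71)/((-9594 - 2910) - 10377) = 30779/((-16728014/4803 - 15298) - 10530) + 138/((-9594 - 2910) - 10377) = 30779/(-90204308/4803 - 10530) + 138/(-12504 - 10377) = 30779/(-140779898/4803) + 138/(-22881) = 30779*(-4803/140779898) + 138*(-1/22881) = -21118791/20111414 - 46/7627 = -161998144001/153389754578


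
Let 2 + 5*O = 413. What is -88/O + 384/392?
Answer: -1832/20139 ≈ -0.090968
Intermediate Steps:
O = 411/5 (O = -2/5 + (1/5)*413 = -2/5 + 413/5 = 411/5 ≈ 82.200)
-88/O + 384/392 = -88/411/5 + 384/392 = -88*5/411 + 384*(1/392) = -440/411 + 48/49 = -1832/20139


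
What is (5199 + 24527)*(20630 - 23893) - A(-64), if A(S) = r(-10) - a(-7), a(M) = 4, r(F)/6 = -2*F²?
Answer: -96994734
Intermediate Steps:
r(F) = -12*F² (r(F) = 6*(-2*F²) = -12*F²)
A(S) = -1204 (A(S) = -12*(-10)² - 1*4 = -12*100 - 4 = -1200 - 4 = -1204)
(5199 + 24527)*(20630 - 23893) - A(-64) = (5199 + 24527)*(20630 - 23893) - 1*(-1204) = 29726*(-3263) + 1204 = -96995938 + 1204 = -96994734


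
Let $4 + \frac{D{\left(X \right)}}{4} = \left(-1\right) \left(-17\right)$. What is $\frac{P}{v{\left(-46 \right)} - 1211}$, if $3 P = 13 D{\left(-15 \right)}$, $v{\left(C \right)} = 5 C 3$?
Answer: $- \frac{676}{5703} \approx -0.11853$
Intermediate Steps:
$D{\left(X \right)} = 52$ ($D{\left(X \right)} = -16 + 4 \left(\left(-1\right) \left(-17\right)\right) = -16 + 4 \cdot 17 = -16 + 68 = 52$)
$v{\left(C \right)} = 15 C$
$P = \frac{676}{3}$ ($P = \frac{13 \cdot 52}{3} = \frac{1}{3} \cdot 676 = \frac{676}{3} \approx 225.33$)
$\frac{P}{v{\left(-46 \right)} - 1211} = \frac{676}{3 \left(15 \left(-46\right) - 1211\right)} = \frac{676}{3 \left(-690 - 1211\right)} = \frac{676}{3 \left(-1901\right)} = \frac{676}{3} \left(- \frac{1}{1901}\right) = - \frac{676}{5703}$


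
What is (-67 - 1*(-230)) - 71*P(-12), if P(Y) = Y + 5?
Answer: 660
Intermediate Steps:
P(Y) = 5 + Y
(-67 - 1*(-230)) - 71*P(-12) = (-67 - 1*(-230)) - 71*(5 - 12) = (-67 + 230) - 71*(-7) = 163 + 497 = 660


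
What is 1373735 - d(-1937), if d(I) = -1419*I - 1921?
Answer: -1372947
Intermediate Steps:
d(I) = -1921 - 1419*I
1373735 - d(-1937) = 1373735 - (-1921 - 1419*(-1937)) = 1373735 - (-1921 + 2748603) = 1373735 - 1*2746682 = 1373735 - 2746682 = -1372947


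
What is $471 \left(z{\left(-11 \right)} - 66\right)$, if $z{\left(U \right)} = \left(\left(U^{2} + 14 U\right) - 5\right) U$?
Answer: $165792$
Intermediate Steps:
$z{\left(U \right)} = U \left(-5 + U^{2} + 14 U\right)$ ($z{\left(U \right)} = \left(-5 + U^{2} + 14 U\right) U = U \left(-5 + U^{2} + 14 U\right)$)
$471 \left(z{\left(-11 \right)} - 66\right) = 471 \left(- 11 \left(-5 + \left(-11\right)^{2} + 14 \left(-11\right)\right) - 66\right) = 471 \left(- 11 \left(-5 + 121 - 154\right) - 66\right) = 471 \left(\left(-11\right) \left(-38\right) - 66\right) = 471 \left(418 - 66\right) = 471 \cdot 352 = 165792$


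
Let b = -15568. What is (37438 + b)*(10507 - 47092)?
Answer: -800113950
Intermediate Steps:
(37438 + b)*(10507 - 47092) = (37438 - 15568)*(10507 - 47092) = 21870*(-36585) = -800113950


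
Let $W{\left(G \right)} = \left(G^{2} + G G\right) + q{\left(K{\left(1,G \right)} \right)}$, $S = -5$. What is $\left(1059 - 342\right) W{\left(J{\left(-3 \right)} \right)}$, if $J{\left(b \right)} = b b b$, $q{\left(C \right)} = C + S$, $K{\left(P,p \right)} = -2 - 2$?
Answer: $1038933$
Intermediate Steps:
$K{\left(P,p \right)} = -4$
$q{\left(C \right)} = -5 + C$ ($q{\left(C \right)} = C - 5 = -5 + C$)
$J{\left(b \right)} = b^{3}$ ($J{\left(b \right)} = b^{2} b = b^{3}$)
$W{\left(G \right)} = -9 + 2 G^{2}$ ($W{\left(G \right)} = \left(G^{2} + G G\right) - 9 = \left(G^{2} + G^{2}\right) - 9 = 2 G^{2} - 9 = -9 + 2 G^{2}$)
$\left(1059 - 342\right) W{\left(J{\left(-3 \right)} \right)} = \left(1059 - 342\right) \left(-9 + 2 \left(\left(-3\right)^{3}\right)^{2}\right) = 717 \left(-9 + 2 \left(-27\right)^{2}\right) = 717 \left(-9 + 2 \cdot 729\right) = 717 \left(-9 + 1458\right) = 717 \cdot 1449 = 1038933$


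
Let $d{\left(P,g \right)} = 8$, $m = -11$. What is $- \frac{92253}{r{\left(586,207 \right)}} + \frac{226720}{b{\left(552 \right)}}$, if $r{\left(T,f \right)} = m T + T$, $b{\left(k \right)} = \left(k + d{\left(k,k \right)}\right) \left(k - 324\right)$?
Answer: $\frac{40960757}{2338140} \approx 17.519$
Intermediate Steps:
$b{\left(k \right)} = \left(-324 + k\right) \left(8 + k\right)$ ($b{\left(k \right)} = \left(k + 8\right) \left(k - 324\right) = \left(8 + k\right) \left(-324 + k\right) = \left(-324 + k\right) \left(8 + k\right)$)
$r{\left(T,f \right)} = - 10 T$ ($r{\left(T,f \right)} = - 11 T + T = - 10 T$)
$- \frac{92253}{r{\left(586,207 \right)}} + \frac{226720}{b{\left(552 \right)}} = - \frac{92253}{\left(-10\right) 586} + \frac{226720}{-2592 + 552^{2} - 174432} = - \frac{92253}{-5860} + \frac{226720}{-2592 + 304704 - 174432} = \left(-92253\right) \left(- \frac{1}{5860}\right) + \frac{226720}{127680} = \frac{92253}{5860} + 226720 \cdot \frac{1}{127680} = \frac{92253}{5860} + \frac{1417}{798} = \frac{40960757}{2338140}$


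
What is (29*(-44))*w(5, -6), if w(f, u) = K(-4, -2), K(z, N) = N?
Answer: 2552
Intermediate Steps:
w(f, u) = -2
(29*(-44))*w(5, -6) = (29*(-44))*(-2) = -1276*(-2) = 2552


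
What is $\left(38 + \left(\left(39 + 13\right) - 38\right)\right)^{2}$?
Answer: $2704$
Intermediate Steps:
$\left(38 + \left(\left(39 + 13\right) - 38\right)\right)^{2} = \left(38 + \left(52 - 38\right)\right)^{2} = \left(38 + 14\right)^{2} = 52^{2} = 2704$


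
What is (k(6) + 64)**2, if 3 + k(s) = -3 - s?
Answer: 2704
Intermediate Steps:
k(s) = -6 - s (k(s) = -3 + (-3 - s) = -6 - s)
(k(6) + 64)**2 = ((-6 - 1*6) + 64)**2 = ((-6 - 6) + 64)**2 = (-12 + 64)**2 = 52**2 = 2704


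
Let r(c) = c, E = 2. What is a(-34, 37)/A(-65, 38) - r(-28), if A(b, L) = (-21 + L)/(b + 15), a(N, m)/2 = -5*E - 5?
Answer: 1976/17 ≈ 116.24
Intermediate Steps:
a(N, m) = -30 (a(N, m) = 2*(-5*2 - 5) = 2*(-10 - 5) = 2*(-15) = -30)
A(b, L) = (-21 + L)/(15 + b)
a(-34, 37)/A(-65, 38) - r(-28) = -30*(15 - 65)/(-21 + 38) - 1*(-28) = -30/(17/(-50)) + 28 = -30/((-1/50*17)) + 28 = -30/(-17/50) + 28 = -30*(-50/17) + 28 = 1500/17 + 28 = 1976/17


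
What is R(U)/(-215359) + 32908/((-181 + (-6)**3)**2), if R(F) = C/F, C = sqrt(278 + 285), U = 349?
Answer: 32908/157609 - sqrt(563)/75160291 ≈ 0.20879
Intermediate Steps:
C = sqrt(563) ≈ 23.728
R(F) = sqrt(563)/F
R(U)/(-215359) + 32908/((-181 + (-6)**3)**2) = (sqrt(563)/349)/(-215359) + 32908/((-181 + (-6)**3)**2) = (sqrt(563)*(1/349))*(-1/215359) + 32908/((-181 - 216)**2) = (sqrt(563)/349)*(-1/215359) + 32908/((-397)**2) = -sqrt(563)/75160291 + 32908/157609 = 32908/157609 - sqrt(563)/75160291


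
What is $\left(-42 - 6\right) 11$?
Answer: $-528$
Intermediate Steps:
$\left(-42 - 6\right) 11 = \left(-48\right) 11 = -528$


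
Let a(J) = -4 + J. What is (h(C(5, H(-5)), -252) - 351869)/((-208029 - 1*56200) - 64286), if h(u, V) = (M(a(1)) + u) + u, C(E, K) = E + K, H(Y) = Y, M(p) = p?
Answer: 351872/328515 ≈ 1.0711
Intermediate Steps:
h(u, V) = -3 + 2*u (h(u, V) = ((-4 + 1) + u) + u = (-3 + u) + u = -3 + 2*u)
(h(C(5, H(-5)), -252) - 351869)/((-208029 - 1*56200) - 64286) = ((-3 + 2*(5 - 5)) - 351869)/((-208029 - 1*56200) - 64286) = ((-3 + 2*0) - 351869)/((-208029 - 56200) - 64286) = ((-3 + 0) - 351869)/(-264229 - 64286) = (-3 - 351869)/(-328515) = -351872*(-1/328515) = 351872/328515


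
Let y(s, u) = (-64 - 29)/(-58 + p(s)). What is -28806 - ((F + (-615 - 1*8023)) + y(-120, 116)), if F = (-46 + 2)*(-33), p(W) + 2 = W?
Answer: -1297231/60 ≈ -21621.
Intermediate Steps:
p(W) = -2 + W
y(s, u) = -93/(-60 + s) (y(s, u) = (-64 - 29)/(-58 + (-2 + s)) = -93/(-60 + s))
F = 1452 (F = -44*(-33) = 1452)
-28806 - ((F + (-615 - 1*8023)) + y(-120, 116)) = -28806 - ((1452 + (-615 - 1*8023)) - 93/(-60 - 120)) = -28806 - ((1452 + (-615 - 8023)) - 93/(-180)) = -28806 - ((1452 - 8638) - 93*(-1/180)) = -28806 - (-7186 + 31/60) = -28806 - 1*(-431129/60) = -28806 + 431129/60 = -1297231/60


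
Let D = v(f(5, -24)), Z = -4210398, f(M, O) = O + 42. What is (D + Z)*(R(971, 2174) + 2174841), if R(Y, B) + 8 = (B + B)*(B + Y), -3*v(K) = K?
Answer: -66731926644372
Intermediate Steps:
f(M, O) = 42 + O
v(K) = -K/3
D = -6 (D = -(42 - 24)/3 = -1/3*18 = -6)
R(Y, B) = -8 + 2*B*(B + Y) (R(Y, B) = -8 + (B + B)*(B + Y) = -8 + (2*B)*(B + Y) = -8 + 2*B*(B + Y))
(D + Z)*(R(971, 2174) + 2174841) = (-6 - 4210398)*((-8 + 2*2174**2 + 2*2174*971) + 2174841) = -4210404*((-8 + 2*4726276 + 4221908) + 2174841) = -4210404*((-8 + 9452552 + 4221908) + 2174841) = -4210404*(13674452 + 2174841) = -4210404*15849293 = -66731926644372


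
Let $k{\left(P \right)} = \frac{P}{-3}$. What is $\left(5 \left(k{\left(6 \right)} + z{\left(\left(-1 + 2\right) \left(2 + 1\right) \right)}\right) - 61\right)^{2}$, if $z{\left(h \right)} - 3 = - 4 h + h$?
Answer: $10201$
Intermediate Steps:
$z{\left(h \right)} = 3 - 3 h$ ($z{\left(h \right)} = 3 + \left(- 4 h + h\right) = 3 - 3 h$)
$k{\left(P \right)} = - \frac{P}{3}$ ($k{\left(P \right)} = P \left(- \frac{1}{3}\right) = - \frac{P}{3}$)
$\left(5 \left(k{\left(6 \right)} + z{\left(\left(-1 + 2\right) \left(2 + 1\right) \right)}\right) - 61\right)^{2} = \left(5 \left(\left(- \frac{1}{3}\right) 6 + \left(3 - 3 \left(-1 + 2\right) \left(2 + 1\right)\right)\right) - 61\right)^{2} = \left(5 \left(-2 + \left(3 - 3 \cdot 1 \cdot 3\right)\right) - 61\right)^{2} = \left(5 \left(-2 + \left(3 - 9\right)\right) - 61\right)^{2} = \left(5 \left(-2 - 6\right) - 61\right)^{2} = \left(5 \left(-8\right) - 61\right)^{2} = \left(-40 - 61\right)^{2} = \left(-101\right)^{2} = 10201$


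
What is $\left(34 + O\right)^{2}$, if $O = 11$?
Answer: $2025$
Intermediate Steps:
$\left(34 + O\right)^{2} = \left(34 + 11\right)^{2} = 45^{2} = 2025$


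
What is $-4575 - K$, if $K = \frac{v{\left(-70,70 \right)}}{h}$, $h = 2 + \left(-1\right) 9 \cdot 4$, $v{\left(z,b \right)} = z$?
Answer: $- \frac{77810}{17} \approx -4577.1$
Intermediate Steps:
$h = -34$ ($h = 2 - 36 = -34$)
$K = \frac{35}{17}$ ($K = - \frac{70}{-34} = \left(-70\right) \left(- \frac{1}{34}\right) = \frac{35}{17} \approx 2.0588$)
$-4575 - K = -4575 - \frac{35}{17} = - \frac{77810}{17}$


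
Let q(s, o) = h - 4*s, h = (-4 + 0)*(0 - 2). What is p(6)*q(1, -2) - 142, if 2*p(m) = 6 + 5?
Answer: -120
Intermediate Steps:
p(m) = 11/2 (p(m) = (6 + 5)/2 = (1/2)*11 = 11/2)
h = 8 (h = -4*(-2) = 8)
q(s, o) = 8 - 4*s
p(6)*q(1, -2) - 142 = 11*(8 - 4*1)/2 - 142 = 11*(8 - 4)/2 - 142 = (11/2)*4 - 142 = 22 - 142 = -120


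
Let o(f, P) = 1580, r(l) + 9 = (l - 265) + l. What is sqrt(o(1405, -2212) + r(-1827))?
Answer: 2*I*sqrt(587) ≈ 48.456*I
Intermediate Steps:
r(l) = -274 + 2*l (r(l) = -9 + ((l - 265) + l) = -9 + ((-265 + l) + l) = -9 + (-265 + 2*l) = -274 + 2*l)
sqrt(o(1405, -2212) + r(-1827)) = sqrt(1580 + (-274 + 2*(-1827))) = sqrt(1580 + (-274 - 3654)) = sqrt(1580 - 3928) = sqrt(-2348) = 2*I*sqrt(587)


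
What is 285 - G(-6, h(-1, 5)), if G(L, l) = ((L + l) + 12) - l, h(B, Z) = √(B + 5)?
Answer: 279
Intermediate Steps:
h(B, Z) = √(5 + B)
G(L, l) = 12 + L (G(L, l) = (12 + L + l) - l = 12 + L)
285 - G(-6, h(-1, 5)) = 285 - (12 - 6) = 285 - 1*6 = 285 - 6 = 279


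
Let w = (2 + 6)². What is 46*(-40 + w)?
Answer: 1104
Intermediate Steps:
w = 64 (w = 8² = 64)
46*(-40 + w) = 46*(-40 + 64) = 46*24 = 1104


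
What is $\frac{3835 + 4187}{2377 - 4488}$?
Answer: $- \frac{8022}{2111} \approx -3.8001$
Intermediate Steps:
$\frac{3835 + 4187}{2377 - 4488} = \frac{8022}{-2111} = 8022 \left(- \frac{1}{2111}\right) = - \frac{8022}{2111}$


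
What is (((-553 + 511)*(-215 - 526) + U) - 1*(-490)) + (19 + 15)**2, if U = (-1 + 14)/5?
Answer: 163853/5 ≈ 32771.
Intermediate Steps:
U = 13/5 (U = (1/5)*13 = 13/5 ≈ 2.6000)
(((-553 + 511)*(-215 - 526) + U) - 1*(-490)) + (19 + 15)**2 = (((-553 + 511)*(-215 - 526) + 13/5) - 1*(-490)) + (19 + 15)**2 = ((-42*(-741) + 13/5) + 490) + 34**2 = ((31122 + 13/5) + 490) + 1156 = (155623/5 + 490) + 1156 = 158073/5 + 1156 = 163853/5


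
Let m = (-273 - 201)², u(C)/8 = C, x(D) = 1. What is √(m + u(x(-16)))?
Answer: 2*√56171 ≈ 474.01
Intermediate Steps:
u(C) = 8*C
m = 224676 (m = (-474)² = 224676)
√(m + u(x(-16))) = √(224676 + 8*1) = √(224676 + 8) = √224684 = 2*√56171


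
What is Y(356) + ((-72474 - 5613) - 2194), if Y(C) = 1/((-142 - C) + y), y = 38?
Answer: -36929261/460 ≈ -80281.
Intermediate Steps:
Y(C) = 1/(-104 - C) (Y(C) = 1/((-142 - C) + 38) = 1/(-104 - C))
Y(356) + ((-72474 - 5613) - 2194) = -1/(104 + 356) + ((-72474 - 5613) - 2194) = -1/460 + (-78087 - 2194) = -1*1/460 - 80281 = -1/460 - 80281 = -36929261/460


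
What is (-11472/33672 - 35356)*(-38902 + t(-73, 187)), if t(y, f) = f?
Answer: 1920455484390/1403 ≈ 1.3688e+9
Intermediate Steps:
(-11472/33672 - 35356)*(-38902 + t(-73, 187)) = (-11472/33672 - 35356)*(-38902 + 187) = (-11472*1/33672 - 35356)*(-38715) = (-478/1403 - 35356)*(-38715) = -49604946/1403*(-38715) = 1920455484390/1403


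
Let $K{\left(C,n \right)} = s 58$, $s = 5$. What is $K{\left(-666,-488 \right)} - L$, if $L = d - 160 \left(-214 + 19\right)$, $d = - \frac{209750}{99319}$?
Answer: $- \frac{3069740540}{99319} \approx -30908.0$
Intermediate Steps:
$d = - \frac{209750}{99319}$ ($d = \left(-209750\right) \frac{1}{99319} = - \frac{209750}{99319} \approx -2.1119$)
$L = \frac{3098543050}{99319}$ ($L = - \frac{209750}{99319} - 160 \left(-214 + 19\right) = - \frac{209750}{99319} - -31200 = - \frac{209750}{99319} + 31200 = \frac{3098543050}{99319} \approx 31198.0$)
$K{\left(C,n \right)} = 290$ ($K{\left(C,n \right)} = 5 \cdot 58 = 290$)
$K{\left(-666,-488 \right)} - L = 290 - \frac{3098543050}{99319} = - \frac{3069740540}{99319}$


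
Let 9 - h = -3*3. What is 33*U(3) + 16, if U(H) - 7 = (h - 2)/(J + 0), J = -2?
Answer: -17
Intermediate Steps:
h = 18 (h = 9 - (-3)*3 = 9 - 1*(-9) = 9 + 9 = 18)
U(H) = -1 (U(H) = 7 + (18 - 2)/(-2 + 0) = 7 + 16/(-2) = 7 + 16*(-½) = 7 - 8 = -1)
33*U(3) + 16 = 33*(-1) + 16 = -33 + 16 = -17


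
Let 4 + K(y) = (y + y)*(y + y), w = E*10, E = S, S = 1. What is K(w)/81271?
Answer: 396/81271 ≈ 0.0048726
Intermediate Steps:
E = 1
w = 10 (w = 1*10 = 10)
K(y) = -4 + 4*y² (K(y) = -4 + (y + y)*(y + y) = -4 + (2*y)*(2*y) = -4 + 4*y²)
K(w)/81271 = (-4 + 4*10²)/81271 = (-4 + 4*100)*(1/81271) = (-4 + 400)*(1/81271) = 396*(1/81271) = 396/81271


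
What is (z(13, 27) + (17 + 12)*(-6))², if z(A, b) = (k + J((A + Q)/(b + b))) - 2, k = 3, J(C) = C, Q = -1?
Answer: 2418025/81 ≈ 29852.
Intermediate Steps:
z(A, b) = 1 + (-1 + A)/(2*b) (z(A, b) = (3 + (A - 1)/(b + b)) - 2 = (3 + (-1 + A)/((2*b))) - 2 = (3 + (-1 + A)*(1/(2*b))) - 2 = (3 + (-1 + A)/(2*b)) - 2 = 1 + (-1 + A)/(2*b))
(z(13, 27) + (17 + 12)*(-6))² = ((½)*(-1 + 13 + 2*27)/27 + (17 + 12)*(-6))² = ((½)*(1/27)*(-1 + 13 + 54) + 29*(-6))² = ((½)*(1/27)*66 - 174)² = (11/9 - 174)² = (-1555/9)² = 2418025/81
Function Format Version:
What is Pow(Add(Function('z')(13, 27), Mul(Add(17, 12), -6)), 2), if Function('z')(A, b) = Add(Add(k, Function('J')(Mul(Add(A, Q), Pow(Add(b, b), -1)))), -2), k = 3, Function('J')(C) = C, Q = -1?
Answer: Rational(2418025, 81) ≈ 29852.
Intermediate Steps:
Function('z')(A, b) = Add(1, Mul(Rational(1, 2), Pow(b, -1), Add(-1, A))) (Function('z')(A, b) = Add(Add(3, Mul(Add(A, -1), Pow(Add(b, b), -1))), -2) = Add(Add(3, Mul(Add(-1, A), Pow(Mul(2, b), -1))), -2) = Add(Add(3, Mul(Add(-1, A), Mul(Rational(1, 2), Pow(b, -1)))), -2) = Add(Add(3, Mul(Rational(1, 2), Pow(b, -1), Add(-1, A))), -2) = Add(1, Mul(Rational(1, 2), Pow(b, -1), Add(-1, A))))
Pow(Add(Function('z')(13, 27), Mul(Add(17, 12), -6)), 2) = Pow(Add(Mul(Rational(1, 2), Pow(27, -1), Add(-1, 13, Mul(2, 27))), Mul(Add(17, 12), -6)), 2) = Pow(Add(Mul(Rational(1, 2), Rational(1, 27), Add(-1, 13, 54)), Mul(29, -6)), 2) = Pow(Add(Mul(Rational(1, 2), Rational(1, 27), 66), -174), 2) = Pow(Add(Rational(11, 9), -174), 2) = Pow(Rational(-1555, 9), 2) = Rational(2418025, 81)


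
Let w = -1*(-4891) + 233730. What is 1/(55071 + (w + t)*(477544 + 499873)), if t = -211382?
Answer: 1/26623916734 ≈ 3.7560e-11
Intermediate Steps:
w = 238621 (w = 4891 + 233730 = 238621)
1/(55071 + (w + t)*(477544 + 499873)) = 1/(55071 + (238621 - 211382)*(477544 + 499873)) = 1/(55071 + 27239*977417) = 1/(55071 + 26623861663) = 1/26623916734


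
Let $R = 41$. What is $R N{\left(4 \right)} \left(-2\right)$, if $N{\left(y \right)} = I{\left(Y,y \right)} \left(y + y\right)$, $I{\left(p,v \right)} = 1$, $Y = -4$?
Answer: $-656$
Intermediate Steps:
$N{\left(y \right)} = 2 y$ ($N{\left(y \right)} = 1 \left(y + y\right) = 1 \cdot 2 y = 2 y$)
$R N{\left(4 \right)} \left(-2\right) = 41 \cdot 2 \cdot 4 \left(-2\right) = 41 \cdot 8 \left(-2\right) = 328 \left(-2\right) = -656$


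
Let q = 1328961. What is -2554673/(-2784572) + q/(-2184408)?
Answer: 156655045741/506886779448 ≈ 0.30905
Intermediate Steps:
-2554673/(-2784572) + q/(-2184408) = -2554673/(-2784572) + 1328961/(-2184408) = -2554673*(-1/2784572) + 1328961*(-1/2184408) = 2554673/2784572 - 442987/728136 = 156655045741/506886779448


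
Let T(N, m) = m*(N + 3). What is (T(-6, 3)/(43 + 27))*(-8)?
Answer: 36/35 ≈ 1.0286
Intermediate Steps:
T(N, m) = m*(3 + N)
(T(-6, 3)/(43 + 27))*(-8) = ((3*(3 - 6))/(43 + 27))*(-8) = ((3*(-3))/70)*(-8) = ((1/70)*(-9))*(-8) = -9/70*(-8) = 36/35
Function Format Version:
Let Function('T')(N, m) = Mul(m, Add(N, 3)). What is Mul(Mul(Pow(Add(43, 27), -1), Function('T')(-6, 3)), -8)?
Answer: Rational(36, 35) ≈ 1.0286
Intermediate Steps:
Function('T')(N, m) = Mul(m, Add(3, N))
Mul(Mul(Pow(Add(43, 27), -1), Function('T')(-6, 3)), -8) = Mul(Mul(Pow(Add(43, 27), -1), Mul(3, Add(3, -6))), -8) = Mul(Mul(Pow(70, -1), Mul(3, -3)), -8) = Mul(Mul(Rational(1, 70), -9), -8) = Mul(Rational(-9, 70), -8) = Rational(36, 35)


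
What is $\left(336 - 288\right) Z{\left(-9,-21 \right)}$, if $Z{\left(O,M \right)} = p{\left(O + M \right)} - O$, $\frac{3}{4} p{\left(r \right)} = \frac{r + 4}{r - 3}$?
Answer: $\frac{15920}{33} \approx 482.42$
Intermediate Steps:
$p{\left(r \right)} = \frac{4 \left(4 + r\right)}{3 \left(-3 + r\right)}$ ($p{\left(r \right)} = \frac{4 \frac{r + 4}{r - 3}}{3} = \frac{4 \frac{4 + r}{-3 + r}}{3} = \frac{4 \left(4 + r\right)}{3 \left(-3 + r\right)}$)
$Z{\left(O,M \right)} = - O + \frac{4 \left(4 + M + O\right)}{3 \left(-3 + M + O\right)}$ ($Z{\left(O,M \right)} = \frac{4 \left(4 + \left(O + M\right)\right)}{3 \left(-3 + \left(O + M\right)\right)} - O = \frac{4 \left(4 + \left(M + O\right)\right)}{3 \left(-3 + \left(M + O\right)\right)} - O = \frac{4 \left(4 + M + O\right)}{3 \left(-3 + M + O\right)} - O = - O + \frac{4 \left(4 + M + O\right)}{3 \left(-3 + M + O\right)}$)
$\left(336 - 288\right) Z{\left(-9,-21 \right)} = \left(336 - 288\right) \frac{16 + 4 \left(-21\right) + 4 \left(-9\right) - - 27 \left(-3 - 21 - 9\right)}{3 \left(-3 - 21 - 9\right)} = 48 \frac{16 - 84 - 36 - \left(-27\right) \left(-33\right)}{3 \left(-33\right)} = 48 \cdot \frac{1}{3} \left(- \frac{1}{33}\right) \left(16 - 84 - 36 - 891\right) = 48 \cdot \frac{1}{3} \left(- \frac{1}{33}\right) \left(-995\right) = 48 \cdot \frac{995}{99} = \frac{15920}{33}$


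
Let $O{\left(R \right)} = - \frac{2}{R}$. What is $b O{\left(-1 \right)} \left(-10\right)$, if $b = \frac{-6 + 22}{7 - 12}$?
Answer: $64$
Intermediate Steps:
$b = - \frac{16}{5}$ ($b = \frac{16}{-5} = 16 \left(- \frac{1}{5}\right) = - \frac{16}{5} \approx -3.2$)
$b O{\left(-1 \right)} \left(-10\right) = - \frac{16 \left(- \frac{2}{-1}\right)}{5} \left(-10\right) = - \frac{16 \left(\left(-2\right) \left(-1\right)\right)}{5} \left(-10\right) = \left(- \frac{16}{5}\right) 2 \left(-10\right) = \left(- \frac{32}{5}\right) \left(-10\right) = 64$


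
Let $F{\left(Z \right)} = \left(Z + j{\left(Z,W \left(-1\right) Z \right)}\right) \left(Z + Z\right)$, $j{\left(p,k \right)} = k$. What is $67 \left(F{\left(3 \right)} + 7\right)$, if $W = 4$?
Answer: $-3149$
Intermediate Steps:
$F{\left(Z \right)} = - 6 Z^{2}$ ($F{\left(Z \right)} = \left(Z + 4 \left(-1\right) Z\right) \left(Z + Z\right) = \left(Z - 4 Z\right) 2 Z = - 3 Z 2 Z = - 6 Z^{2}$)
$67 \left(F{\left(3 \right)} + 7\right) = 67 \left(- 6 \cdot 3^{2} + 7\right) = 67 \left(\left(-6\right) 9 + 7\right) = 67 \left(-54 + 7\right) = 67 \left(-47\right) = -3149$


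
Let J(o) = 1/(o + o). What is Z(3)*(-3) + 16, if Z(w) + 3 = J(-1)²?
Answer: 97/4 ≈ 24.250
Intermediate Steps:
J(o) = 1/(2*o)
Z(w) = -11/4 (Z(w) = -3 + ((½)/(-1))² = -3 + ((½)*(-1))² = -3 + (-½)² = -3 + ¼ = -11/4)
Z(3)*(-3) + 16 = -11/4*(-3) + 16 = 33/4 + 16 = 97/4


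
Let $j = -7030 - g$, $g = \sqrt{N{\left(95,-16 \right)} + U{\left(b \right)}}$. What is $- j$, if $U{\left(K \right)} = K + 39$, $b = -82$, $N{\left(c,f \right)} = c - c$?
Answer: $7030 + i \sqrt{43} \approx 7030.0 + 6.5574 i$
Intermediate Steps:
$N{\left(c,f \right)} = 0$
$U{\left(K \right)} = 39 + K$
$g = i \sqrt{43}$ ($g = \sqrt{0 + \left(39 - 82\right)} = \sqrt{0 - 43} = \sqrt{-43} = i \sqrt{43} \approx 6.5574 i$)
$j = -7030 - i \sqrt{43} \approx -7030.0 - 6.5574 i$
$- j = - (-7030 - i \sqrt{43}) = 7030 + i \sqrt{43}$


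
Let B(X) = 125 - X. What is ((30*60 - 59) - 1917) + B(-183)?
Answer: 132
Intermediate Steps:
((30*60 - 59) - 1917) + B(-183) = ((30*60 - 59) - 1917) + (125 - 1*(-183)) = ((1800 - 59) - 1917) + (125 + 183) = (1741 - 1917) + 308 = -176 + 308 = 132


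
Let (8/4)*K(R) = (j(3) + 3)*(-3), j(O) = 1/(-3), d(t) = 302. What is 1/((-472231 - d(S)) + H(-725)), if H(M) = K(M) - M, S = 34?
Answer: -1/471812 ≈ -2.1195e-6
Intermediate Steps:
j(O) = -⅓
K(R) = -4 (K(R) = ((-⅓ + 3)*(-3))/2 = ((8/3)*(-3))/2 = (½)*(-8) = -4)
H(M) = -4 - M
1/((-472231 - d(S)) + H(-725)) = 1/((-472231 - 1*302) + (-4 - 1*(-725))) = 1/((-472231 - 302) + (-4 + 725)) = 1/(-472533 + 721) = 1/(-471812) = -1/471812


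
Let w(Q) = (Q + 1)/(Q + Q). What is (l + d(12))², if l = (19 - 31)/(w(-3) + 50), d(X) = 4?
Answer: 322624/22801 ≈ 14.150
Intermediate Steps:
w(Q) = (1 + Q)/(2*Q) (w(Q) = (1 + Q)/((2*Q)) = (1 + Q)*(1/(2*Q)) = (1 + Q)/(2*Q))
l = -36/151 (l = (19 - 31)/((½)*(1 - 3)/(-3) + 50) = -12/((½)*(-⅓)*(-2) + 50) = -12/(⅓ + 50) = -12/151/3 = -12*3/151 = -36/151 ≈ -0.23841)
(l + d(12))² = (-36/151 + 4)² = (568/151)² = 322624/22801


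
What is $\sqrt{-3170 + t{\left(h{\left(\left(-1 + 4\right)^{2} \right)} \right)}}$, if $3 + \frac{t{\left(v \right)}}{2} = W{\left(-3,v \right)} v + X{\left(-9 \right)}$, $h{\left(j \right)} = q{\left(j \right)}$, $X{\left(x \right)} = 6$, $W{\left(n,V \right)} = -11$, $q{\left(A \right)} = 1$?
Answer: $3 i \sqrt{354} \approx 56.445 i$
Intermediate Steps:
$h{\left(j \right)} = 1$
$t{\left(v \right)} = 6 - 22 v$ ($t{\left(v \right)} = -6 + 2 \left(- 11 v + 6\right) = -6 + 2 \left(6 - 11 v\right) = -6 - \left(-12 + 22 v\right) = 6 - 22 v$)
$\sqrt{-3170 + t{\left(h{\left(\left(-1 + 4\right)^{2} \right)} \right)}} = \sqrt{-3170 + \left(6 - 22\right)} = \sqrt{-3170 - 16} = \sqrt{-3186} = 3 i \sqrt{354}$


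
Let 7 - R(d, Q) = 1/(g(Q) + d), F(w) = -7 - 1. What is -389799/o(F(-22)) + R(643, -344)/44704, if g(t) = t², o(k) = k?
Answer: 32394959915975/664854652 ≈ 48725.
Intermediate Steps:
F(w) = -8
R(d, Q) = 7 - 1/(d + Q²) (R(d, Q) = 7 - 1/(Q² + d) = 7 - 1/(d + Q²))
-389799/o(F(-22)) + R(643, -344)/44704 = -389799/(-8) + ((-1 + 7*643 + 7*(-344)²)/(643 + (-344)²))/44704 = -389799*(-⅛) + ((-1 + 4501 + 7*118336)/(643 + 118336))*(1/44704) = 389799/8 + ((-1 + 4501 + 828352)/118979)*(1/44704) = 389799/8 + ((1/118979)*832852)*(1/44704) = 389799/8 + (832852/118979)*(1/44704) = 389799/8 + 208213/1329709304 = 32394959915975/664854652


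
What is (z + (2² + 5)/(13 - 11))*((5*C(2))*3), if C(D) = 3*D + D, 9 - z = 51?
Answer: -4500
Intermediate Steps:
z = -42 (z = 9 - 1*51 = 9 - 51 = -42)
C(D) = 4*D
(z + (2² + 5)/(13 - 11))*((5*C(2))*3) = (-42 + (2² + 5)/(13 - 11))*((5*(4*2))*3) = (-42 + (4 + 5)/2)*((5*8)*3) = (-42 + 9*(½))*(40*3) = (-42 + 9/2)*120 = -75/2*120 = -4500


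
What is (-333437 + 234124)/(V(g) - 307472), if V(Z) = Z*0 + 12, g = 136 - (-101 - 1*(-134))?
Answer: 99313/307460 ≈ 0.32301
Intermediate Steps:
g = 103 (g = 136 - (-101 + 134) = 136 - 1*33 = 136 - 33 = 103)
V(Z) = 12 (V(Z) = 0 + 12 = 12)
(-333437 + 234124)/(V(g) - 307472) = (-333437 + 234124)/(12 - 307472) = -99313/(-307460) = -99313*(-1/307460) = 99313/307460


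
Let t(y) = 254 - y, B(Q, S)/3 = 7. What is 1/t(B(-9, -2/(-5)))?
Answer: 1/233 ≈ 0.0042918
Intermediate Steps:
B(Q, S) = 21 (B(Q, S) = 3*7 = 21)
1/t(B(-9, -2/(-5))) = 1/(254 - 1*21) = 1/(254 - 21) = 1/233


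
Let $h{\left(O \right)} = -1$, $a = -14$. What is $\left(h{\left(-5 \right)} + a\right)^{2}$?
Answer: $225$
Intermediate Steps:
$\left(h{\left(-5 \right)} + a\right)^{2} = \left(-1 - 14\right)^{2} = \left(-15\right)^{2} = 225$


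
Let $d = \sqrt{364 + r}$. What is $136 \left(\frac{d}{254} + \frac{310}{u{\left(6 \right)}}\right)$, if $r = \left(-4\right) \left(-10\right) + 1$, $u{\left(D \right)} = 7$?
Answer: $\frac{42160}{7} + \frac{612 \sqrt{5}}{127} \approx 6033.6$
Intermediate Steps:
$r = 41$ ($r = 40 + 1 = 41$)
$d = 9 \sqrt{5}$ ($d = \sqrt{364 + 41} = \sqrt{405} = 9 \sqrt{5} \approx 20.125$)
$136 \left(\frac{d}{254} + \frac{310}{u{\left(6 \right)}}\right) = 136 \left(\frac{9 \sqrt{5}}{254} + \frac{310}{7}\right) = 136 \left(\frac{310}{7} + \frac{9 \sqrt{5}}{254}\right) = \frac{42160}{7} + \frac{612 \sqrt{5}}{127}$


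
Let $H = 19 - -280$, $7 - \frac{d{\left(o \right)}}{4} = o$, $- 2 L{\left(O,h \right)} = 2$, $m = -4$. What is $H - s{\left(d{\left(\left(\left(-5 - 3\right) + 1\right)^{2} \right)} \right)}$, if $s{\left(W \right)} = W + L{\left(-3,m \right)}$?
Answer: $468$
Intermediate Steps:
$L{\left(O,h \right)} = -1$ ($L{\left(O,h \right)} = \left(- \frac{1}{2}\right) 2 = -1$)
$d{\left(o \right)} = 28 - 4 o$
$s{\left(W \right)} = -1 + W$ ($s{\left(W \right)} = W - 1 = -1 + W$)
$H = 299$ ($H = 19 + 280 = 299$)
$H - s{\left(d{\left(\left(\left(-5 - 3\right) + 1\right)^{2} \right)} \right)} = 299 - \left(-1 + \left(28 - 4 \left(\left(-5 - 3\right) + 1\right)^{2}\right)\right) = 299 - \left(-1 + \left(28 - 4 \left(-8 + 1\right)^{2}\right)\right) = 299 - \left(-1 + \left(28 - 4 \left(-7\right)^{2}\right)\right) = 299 - \left(-1 + \left(28 - 196\right)\right) = 299 - \left(-1 - 168\right) = 299 - -169 = 299 + 169 = 468$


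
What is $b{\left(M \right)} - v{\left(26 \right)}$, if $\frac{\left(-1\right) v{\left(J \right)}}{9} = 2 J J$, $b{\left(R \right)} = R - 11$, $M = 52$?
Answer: $12209$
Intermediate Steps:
$b{\left(R \right)} = -11 + R$ ($b{\left(R \right)} = R - 11 = -11 + R$)
$v{\left(J \right)} = - 18 J^{2}$ ($v{\left(J \right)} = - 9 \cdot 2 J J = - 9 \cdot 2 J^{2} = - 18 J^{2}$)
$b{\left(M \right)} - v{\left(26 \right)} = \left(-11 + 52\right) - - 18 \cdot 26^{2} = 41 - \left(-18\right) 676 = 41 - -12168 = 41 + 12168 = 12209$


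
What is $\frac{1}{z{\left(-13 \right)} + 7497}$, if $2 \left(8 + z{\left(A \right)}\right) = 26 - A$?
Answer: $\frac{2}{15017} \approx 0.00013318$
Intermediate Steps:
$z{\left(A \right)} = 5 - \frac{A}{2}$ ($z{\left(A \right)} = -8 + \frac{26 - A}{2} = -8 - \left(-13 + \frac{A}{2}\right) = 5 - \frac{A}{2}$)
$\frac{1}{z{\left(-13 \right)} + 7497} = \frac{1}{\left(5 - - \frac{13}{2}\right) + 7497} = \frac{1}{\left(5 + \frac{13}{2}\right) + 7497} = \frac{1}{\frac{23}{2} + 7497} = \frac{1}{\frac{15017}{2}} = \frac{2}{15017}$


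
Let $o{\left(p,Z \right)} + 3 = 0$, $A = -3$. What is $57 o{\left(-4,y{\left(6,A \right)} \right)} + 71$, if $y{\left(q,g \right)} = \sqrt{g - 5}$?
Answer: $-100$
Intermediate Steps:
$y{\left(q,g \right)} = \sqrt{-5 + g}$
$o{\left(p,Z \right)} = -3$ ($o{\left(p,Z \right)} = -3 + 0 = -3$)
$57 o{\left(-4,y{\left(6,A \right)} \right)} + 71 = 57 \left(-3\right) + 71 = -171 + 71 = -100$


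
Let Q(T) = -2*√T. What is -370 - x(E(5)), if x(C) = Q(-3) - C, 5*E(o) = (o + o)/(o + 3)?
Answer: -1479/4 + 2*I*√3 ≈ -369.75 + 3.4641*I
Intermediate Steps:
E(o) = 2*o/(5*(3 + o)) (E(o) = ((o + o)/(o + 3))/5 = ((2*o)/(3 + o))/5 = (2*o/(3 + o))/5 = 2*o/(5*(3 + o)))
x(C) = -C - 2*I*√3 (x(C) = -2*I*√3 - C = -C - 2*I*√3)
-370 - x(E(5)) = -370 - (-2*5/(5*(3 + 5)) - 2*I*√3) = -370 - (-2*5/(5*8) - 2*I*√3) = -370 - (-1*¼ - 2*I*√3) = -370 - (-¼ - 2*I*√3) = -370 + (¼ + 2*I*√3) = -1479/4 + 2*I*√3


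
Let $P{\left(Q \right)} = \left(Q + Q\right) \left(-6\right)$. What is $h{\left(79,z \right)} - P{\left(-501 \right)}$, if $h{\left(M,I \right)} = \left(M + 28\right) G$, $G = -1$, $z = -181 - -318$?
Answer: $-6119$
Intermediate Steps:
$z = 137$ ($z = -181 + 318 = 137$)
$P{\left(Q \right)} = - 12 Q$ ($P{\left(Q \right)} = 2 Q \left(-6\right) = - 12 Q$)
$h{\left(M,I \right)} = -28 - M$ ($h{\left(M,I \right)} = \left(M + 28\right) \left(-1\right) = \left(28 + M\right) \left(-1\right) = -28 - M$)
$h{\left(79,z \right)} - P{\left(-501 \right)} = \left(-28 - 79\right) - \left(-12\right) \left(-501\right) = \left(-28 - 79\right) - 6012 = -107 - 6012 = -6119$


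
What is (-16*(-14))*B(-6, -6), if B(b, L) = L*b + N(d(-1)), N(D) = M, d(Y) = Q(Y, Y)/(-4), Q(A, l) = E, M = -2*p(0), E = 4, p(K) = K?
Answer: 8064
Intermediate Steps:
M = 0 (M = -2*0 = 0)
Q(A, l) = 4
d(Y) = -1 (d(Y) = 4/(-4) = 4*(-1/4) = -1)
N(D) = 0
B(b, L) = L*b (B(b, L) = L*b + 0 = L*b)
(-16*(-14))*B(-6, -6) = (-16*(-14))*(-6*(-6)) = 224*36 = 8064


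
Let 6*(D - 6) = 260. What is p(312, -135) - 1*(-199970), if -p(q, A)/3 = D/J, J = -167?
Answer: 33395138/167 ≈ 1.9997e+5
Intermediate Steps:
D = 148/3 (D = 6 + (⅙)*260 = 6 + 130/3 = 148/3 ≈ 49.333)
p(q, A) = 148/167 (p(q, A) = -148/(-167) = -148*(-1)/167 = -3*(-148/501) = 148/167)
p(312, -135) - 1*(-199970) = 148/167 - 1*(-199970) = 148/167 + 199970 = 33395138/167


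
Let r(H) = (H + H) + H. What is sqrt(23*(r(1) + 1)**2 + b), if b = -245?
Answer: sqrt(123) ≈ 11.091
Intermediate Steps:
r(H) = 3*H (r(H) = 2*H + H = 3*H)
sqrt(23*(r(1) + 1)**2 + b) = sqrt(23*(3*1 + 1)**2 - 245) = sqrt(23*(3 + 1)**2 - 245) = sqrt(23*4**2 - 245) = sqrt(23*16 - 245) = sqrt(368 - 245) = sqrt(123)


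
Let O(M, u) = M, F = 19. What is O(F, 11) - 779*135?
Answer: -105146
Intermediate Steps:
O(F, 11) - 779*135 = 19 - 779*135 = 19 - 105165 = -105146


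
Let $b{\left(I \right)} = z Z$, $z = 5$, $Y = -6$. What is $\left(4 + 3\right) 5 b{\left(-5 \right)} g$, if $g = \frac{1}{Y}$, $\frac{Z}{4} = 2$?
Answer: $- \frac{700}{3} \approx -233.33$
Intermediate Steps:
$Z = 8$ ($Z = 4 \cdot 2 = 8$)
$g = - \frac{1}{6}$ ($g = \frac{1}{-6} = - \frac{1}{6} \approx -0.16667$)
$b{\left(I \right)} = 40$ ($b{\left(I \right)} = 5 \cdot 8 = 40$)
$\left(4 + 3\right) 5 b{\left(-5 \right)} g = \left(4 + 3\right) 5 \cdot 40 \left(- \frac{1}{6}\right) = 7 \cdot 5 \cdot 40 \left(- \frac{1}{6}\right) = 35 \cdot 40 \left(- \frac{1}{6}\right) = 1400 \left(- \frac{1}{6}\right) = - \frac{700}{3}$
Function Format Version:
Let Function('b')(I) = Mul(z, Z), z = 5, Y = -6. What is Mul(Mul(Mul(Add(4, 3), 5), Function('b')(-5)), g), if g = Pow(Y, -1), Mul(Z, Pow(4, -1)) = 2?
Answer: Rational(-700, 3) ≈ -233.33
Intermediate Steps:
Z = 8 (Z = Mul(4, 2) = 8)
g = Rational(-1, 6) (g = Pow(-6, -1) = Rational(-1, 6) ≈ -0.16667)
Function('b')(I) = 40 (Function('b')(I) = Mul(5, 8) = 40)
Mul(Mul(Mul(Add(4, 3), 5), Function('b')(-5)), g) = Mul(Mul(Mul(Add(4, 3), 5), 40), Rational(-1, 6)) = Mul(Mul(Mul(7, 5), 40), Rational(-1, 6)) = Mul(Mul(35, 40), Rational(-1, 6)) = Mul(1400, Rational(-1, 6)) = Rational(-700, 3)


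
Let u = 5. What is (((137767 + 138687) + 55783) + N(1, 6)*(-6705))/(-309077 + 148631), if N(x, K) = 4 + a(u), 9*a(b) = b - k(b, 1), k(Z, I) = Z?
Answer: -305417/160446 ≈ -1.9035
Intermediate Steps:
a(b) = 0 (a(b) = (b - b)/9 = (⅑)*0 = 0)
N(x, K) = 4 (N(x, K) = 4 + 0 = 4)
(((137767 + 138687) + 55783) + N(1, 6)*(-6705))/(-309077 + 148631) = (((137767 + 138687) + 55783) + 4*(-6705))/(-309077 + 148631) = ((276454 + 55783) - 26820)/(-160446) = (332237 - 26820)*(-1/160446) = 305417*(-1/160446) = -305417/160446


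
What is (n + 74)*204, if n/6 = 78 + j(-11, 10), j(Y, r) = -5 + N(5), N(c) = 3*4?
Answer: 119136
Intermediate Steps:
N(c) = 12
j(Y, r) = 7 (j(Y, r) = -5 + 12 = 7)
n = 510 (n = 6*(78 + 7) = 6*85 = 510)
(n + 74)*204 = (510 + 74)*204 = 584*204 = 119136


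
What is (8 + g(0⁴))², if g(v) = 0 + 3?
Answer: 121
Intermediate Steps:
g(v) = 3
(8 + g(0⁴))² = (8 + 3)² = 11² = 121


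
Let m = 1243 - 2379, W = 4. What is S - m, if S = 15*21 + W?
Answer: 1455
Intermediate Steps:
m = -1136
S = 319 (S = 15*21 + 4 = 315 + 4 = 319)
S - m = 319 - 1*(-1136) = 319 + 1136 = 1455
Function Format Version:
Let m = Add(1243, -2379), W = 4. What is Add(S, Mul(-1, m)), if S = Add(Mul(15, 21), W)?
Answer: 1455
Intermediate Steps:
m = -1136
S = 319 (S = Add(Mul(15, 21), 4) = Add(315, 4) = 319)
Add(S, Mul(-1, m)) = Add(319, Mul(-1, -1136)) = Add(319, 1136) = 1455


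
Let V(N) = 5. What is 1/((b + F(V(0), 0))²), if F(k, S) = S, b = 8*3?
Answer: 1/576 ≈ 0.0017361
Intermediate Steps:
b = 24
1/((b + F(V(0), 0))²) = 1/((24 + 0)²) = 1/(24²) = 1/576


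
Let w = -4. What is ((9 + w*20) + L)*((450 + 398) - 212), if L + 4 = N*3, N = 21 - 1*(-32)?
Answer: 53424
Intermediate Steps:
N = 53 (N = 21 + 32 = 53)
L = 155 (L = -4 + 53*3 = -4 + 159 = 155)
((9 + w*20) + L)*((450 + 398) - 212) = ((9 - 4*20) + 155)*((450 + 398) - 212) = ((9 - 80) + 155)*(848 - 212) = (-71 + 155)*636 = 84*636 = 53424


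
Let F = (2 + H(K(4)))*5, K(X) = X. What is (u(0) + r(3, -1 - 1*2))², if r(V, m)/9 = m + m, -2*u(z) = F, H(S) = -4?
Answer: 2401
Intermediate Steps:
F = -10 (F = (2 - 4)*5 = -2*5 = -10)
u(z) = 5 (u(z) = -½*(-10) = 5)
r(V, m) = 18*m (r(V, m) = 9*(m + m) = 9*(2*m) = 18*m)
(u(0) + r(3, -1 - 1*2))² = (5 + 18*(-1 - 1*2))² = (5 + 18*(-1 - 2))² = (5 + 18*(-3))² = (5 - 54)² = (-49)² = 2401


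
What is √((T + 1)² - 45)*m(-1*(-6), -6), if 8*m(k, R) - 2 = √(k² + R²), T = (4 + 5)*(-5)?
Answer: √1891/4 + 3*√3782/4 ≈ 56.995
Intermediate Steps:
T = -45 (T = 9*(-5) = -45)
m(k, R) = ¼ + √(R² + k²)/8 (m(k, R) = ¼ + √(k² + R²)/8 = ¼ + √(R² + k²)/8)
√((T + 1)² - 45)*m(-1*(-6), -6) = √((-45 + 1)² - 45)*(¼ + √((-6)² + (-1*(-6))²)/8) = √((-44)² - 45)*(¼ + √(36 + 6²)/8) = √(1936 - 45)*(¼ + √(36 + 36)/8) = √1891*(¼ + √72/8) = √1891*(¼ + (6*√2)/8) = √1891*(¼ + 3*√2/4)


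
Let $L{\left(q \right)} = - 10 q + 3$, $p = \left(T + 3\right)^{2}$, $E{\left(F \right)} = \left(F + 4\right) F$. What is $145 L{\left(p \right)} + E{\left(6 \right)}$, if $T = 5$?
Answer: $-92305$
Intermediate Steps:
$E{\left(F \right)} = F \left(4 + F\right)$ ($E{\left(F \right)} = \left(4 + F\right) F = F \left(4 + F\right)$)
$p = 64$ ($p = \left(5 + 3\right)^{2} = 8^{2} = 64$)
$L{\left(q \right)} = 3 - 10 q$
$145 L{\left(p \right)} + E{\left(6 \right)} = 145 \left(3 - 640\right) + 6 \left(4 + 6\right) = 145 \left(3 - 640\right) + 6 \cdot 10 = 145 \left(-637\right) + 60 = -92365 + 60 = -92305$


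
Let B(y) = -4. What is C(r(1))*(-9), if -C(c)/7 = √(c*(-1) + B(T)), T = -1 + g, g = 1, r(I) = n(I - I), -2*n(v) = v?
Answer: 126*I ≈ 126.0*I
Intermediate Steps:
n(v) = -v/2
r(I) = 0 (r(I) = -(I - I)/2 = -½*0 = 0)
T = 0 (T = -1 + 1 = 0)
C(c) = -7*√(-4 - c) (C(c) = -7*√(c*(-1) - 4) = -7*√(-c - 4) = -7*√(-4 - c))
C(r(1))*(-9) = -7*√(-4 - 1*0)*(-9) = -7*√(-4 + 0)*(-9) = -14*I*(-9) = 126*I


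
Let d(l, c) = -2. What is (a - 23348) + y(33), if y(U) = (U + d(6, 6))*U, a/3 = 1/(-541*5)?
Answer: -60389128/2705 ≈ -22325.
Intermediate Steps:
a = -3/2705 (a = 3/((-541*5)) = 3/(-2705) = 3*(-1/2705) = -3/2705 ≈ -0.0011091)
y(U) = U*(-2 + U) (y(U) = (U - 2)*U = (-2 + U)*U = U*(-2 + U))
(a - 23348) + y(33) = (-3/2705 - 23348) + 33*(-2 + 33) = -63156343/2705 + 33*31 = -63156343/2705 + 1023 = -60389128/2705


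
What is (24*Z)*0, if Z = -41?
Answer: 0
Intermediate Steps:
(24*Z)*0 = (24*(-41))*0 = -984*0 = 0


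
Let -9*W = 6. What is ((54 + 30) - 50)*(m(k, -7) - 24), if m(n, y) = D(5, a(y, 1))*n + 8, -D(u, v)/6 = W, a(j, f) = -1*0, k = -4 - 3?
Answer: -1496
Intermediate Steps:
k = -7
a(j, f) = 0
W = -2/3 (W = -1/9*6 = -2/3 ≈ -0.66667)
D(u, v) = 4 (D(u, v) = -6*(-2/3) = 4)
m(n, y) = 8 + 4*n (m(n, y) = 4*n + 8 = 8 + 4*n)
((54 + 30) - 50)*(m(k, -7) - 24) = ((54 + 30) - 50)*((8 + 4*(-7)) - 24) = (84 - 50)*((8 - 28) - 24) = 34*(-20 - 24) = 34*(-44) = -1496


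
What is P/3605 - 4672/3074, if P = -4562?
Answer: -15433074/5540885 ≈ -2.7853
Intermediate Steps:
P/3605 - 4672/3074 = -4562/3605 - 4672/3074 = -4562*1/3605 - 4672*1/3074 = -4562/3605 - 2336/1537 = -15433074/5540885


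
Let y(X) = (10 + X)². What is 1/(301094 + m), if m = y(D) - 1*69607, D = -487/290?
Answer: 84100/19473879269 ≈ 4.3186e-6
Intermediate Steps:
D = -487/290 (D = -487*1/290 = -487/290 ≈ -1.6793)
m = -5848126131/84100 (m = (10 - 487/290)² - 1*69607 = (2413/290)² - 69607 = 5822569/84100 - 69607 = -5848126131/84100 ≈ -69538.)
1/(301094 + m) = 1/(301094 - 5848126131/84100) = 1/(19473879269/84100) = 84100/19473879269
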